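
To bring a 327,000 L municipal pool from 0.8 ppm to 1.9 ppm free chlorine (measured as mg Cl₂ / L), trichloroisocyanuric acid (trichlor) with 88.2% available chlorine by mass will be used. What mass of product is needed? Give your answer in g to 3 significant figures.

408 g

Chlorine deficit: 1.9 − 0.8 = 1.1 ppm = 1.1 mg/L as Cl₂.
Cl₂ equivalent needed: 1.1 mg/L × 327,000 L = 359,700 mg = 359.7 g.
Product at 88.2% available chlorine: 359.7 / 0.882 = 407.8 g.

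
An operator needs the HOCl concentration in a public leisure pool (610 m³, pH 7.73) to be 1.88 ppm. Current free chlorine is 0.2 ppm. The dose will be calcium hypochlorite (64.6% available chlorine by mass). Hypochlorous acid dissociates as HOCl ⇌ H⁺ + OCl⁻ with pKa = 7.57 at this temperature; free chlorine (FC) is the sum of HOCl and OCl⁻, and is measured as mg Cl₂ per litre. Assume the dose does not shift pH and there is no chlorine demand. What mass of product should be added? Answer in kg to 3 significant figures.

4.15 kg

Volume: 610 m³ = 610,000 L.
[OCl⁻]/[HOCl] = 10^(pH − pKa) = 10^(7.73 − 7.57) = 1.445; fraction as HOCl = 1/(1 + 1.445) = 0.4089.
Free chlorine required for 1.88 ppm HOCl: 1.88 / 0.4089 = 4.597 ppm.
FC to add: 4.597 − 0.2 = 4.397 mg/L as Cl₂.
Cl₂ equivalent: 4.397 mg/L × 610,000 L = 2682 g.
Product at 64.6% available Cl: 2682 / 0.646 = 4152 g.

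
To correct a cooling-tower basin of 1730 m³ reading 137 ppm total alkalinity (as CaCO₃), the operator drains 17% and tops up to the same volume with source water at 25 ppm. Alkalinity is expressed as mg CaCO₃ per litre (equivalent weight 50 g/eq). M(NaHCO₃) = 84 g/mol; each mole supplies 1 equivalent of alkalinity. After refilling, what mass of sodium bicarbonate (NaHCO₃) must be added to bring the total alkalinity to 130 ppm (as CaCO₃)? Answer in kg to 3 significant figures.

Volume: 1730 m³ = 1,730,000 L.
After draining 17% and refilling: 137 × 0.83 + 25 × 0.17 = 117.96 ppm.
Deficit to target: 130 − 117.96 = 12.04 mg/L.
As CaCO₃: 12.04 mg/L × 1,730,000 L = 20,830 g; ÷ 50 g/eq ÷ 1 = 416.6 mol NaHCO₃.
Mass: 416.6 × 84 = 34,990 g.

35.0 kg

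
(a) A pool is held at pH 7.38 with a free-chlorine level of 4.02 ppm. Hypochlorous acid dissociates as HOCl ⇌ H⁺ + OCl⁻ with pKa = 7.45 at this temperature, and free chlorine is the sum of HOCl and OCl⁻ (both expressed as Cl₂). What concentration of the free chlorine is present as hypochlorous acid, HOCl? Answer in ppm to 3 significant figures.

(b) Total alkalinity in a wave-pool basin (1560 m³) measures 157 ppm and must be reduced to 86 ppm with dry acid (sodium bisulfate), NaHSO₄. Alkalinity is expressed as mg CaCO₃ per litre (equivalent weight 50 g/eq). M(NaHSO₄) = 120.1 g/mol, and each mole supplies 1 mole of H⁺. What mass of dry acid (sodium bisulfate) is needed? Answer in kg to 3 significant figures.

(a) 2.17 ppm; (b) 266 kg

(a) [OCl⁻]/[HOCl] = 10^(pH − pKa) = 10^(7.38 − 7.45) = 10^-0.07 = 0.8511.
(a) Fraction as HOCl = 1 / (1 + 0.8511) = 0.5402.
(a) HOCl = 0.5402 × 4.02 ppm = 2.172 ppm.

(b) Volume: 1560 m³ = 1,560,000 L.
(b) Alkalinity to neutralize: (157 − 86) = 71 mg/L as CaCO₃ × 1,560,000 L = 110,800 g as CaCO₃.
(b) Equivalents of H⁺ required: 110,800 ÷ 50 g/eq = 2215 eq = 2215 mol NaHSO₄.
(b) Mass of NaHSO₄: 2215 × 120.1 = 266,000 g.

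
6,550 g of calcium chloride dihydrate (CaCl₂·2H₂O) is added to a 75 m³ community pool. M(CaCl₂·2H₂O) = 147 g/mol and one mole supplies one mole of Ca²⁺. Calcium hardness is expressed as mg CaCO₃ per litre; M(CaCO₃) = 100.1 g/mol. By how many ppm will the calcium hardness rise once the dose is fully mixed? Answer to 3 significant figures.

59.5 ppm

Volume: 75 m³ = 75,000 L.
Moles of Ca²⁺: 6,550 g ÷ 147 g/mol = 44.56 mol.
As CaCO₃: 44.56 mol × 100.1 g/mol = 4460 g.
Rise: 4460 g / 75,000 L × 1000 = 59.47 mg/L.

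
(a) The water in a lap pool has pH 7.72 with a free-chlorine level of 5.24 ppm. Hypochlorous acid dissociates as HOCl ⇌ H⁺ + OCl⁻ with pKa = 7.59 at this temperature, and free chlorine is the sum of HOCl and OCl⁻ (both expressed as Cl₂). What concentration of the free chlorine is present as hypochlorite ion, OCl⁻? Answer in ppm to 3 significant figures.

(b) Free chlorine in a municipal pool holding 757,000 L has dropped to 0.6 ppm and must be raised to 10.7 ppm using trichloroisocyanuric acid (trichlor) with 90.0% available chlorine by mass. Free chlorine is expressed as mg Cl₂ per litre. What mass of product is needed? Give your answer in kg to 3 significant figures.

(a) 3.01 ppm; (b) 8.50 kg

(a) [OCl⁻]/[HOCl] = 10^(pH − pKa) = 10^(7.72 − 7.59) = 10^0.13 = 1.349.
(a) Fraction as HOCl = 1 / (1 + 1.349) = 0.4257.
(a) OCl⁻ = (1 − 0.4257) × 5.24 ppm = 3.009 ppm.

(b) Chlorine deficit: 10.7 − 0.6 = 10.1 ppm = 10.1 mg/L as Cl₂.
(b) Cl₂ equivalent needed: 10.1 mg/L × 757,000 L = 7,646,000 mg = 7646 g.
(b) Product at 90.0% available chlorine: 7646 / 0.9 = 8495 g.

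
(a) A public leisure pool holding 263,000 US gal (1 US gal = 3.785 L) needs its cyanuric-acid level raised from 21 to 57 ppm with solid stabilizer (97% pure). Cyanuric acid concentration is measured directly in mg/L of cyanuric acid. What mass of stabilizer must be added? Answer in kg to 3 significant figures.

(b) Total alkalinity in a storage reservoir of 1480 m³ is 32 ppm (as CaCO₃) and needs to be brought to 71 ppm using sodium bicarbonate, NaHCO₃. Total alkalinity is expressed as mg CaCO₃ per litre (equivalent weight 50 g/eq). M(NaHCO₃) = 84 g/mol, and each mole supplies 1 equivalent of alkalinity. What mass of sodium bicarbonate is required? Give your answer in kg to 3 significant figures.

(a) Volume: 263,000 US gal × 3.785 L/gal = 995,455 L.
(a) CYA to add: (57 − 21) = 36 mg/L × 995,455 L = 35,840 g cyanuric acid.
(a) At 97% purity: 35,840 / 0.97 = 36,940 g product.

(b) Volume: 1480 m³ = 1,480,000 L.
(b) Alkalinity to add: (71 − 32) = 39 mg/L as CaCO₃ × 1,480,000 L = 57,720 g as CaCO₃.
(b) Equivalents: 57,720 g ÷ 50 g/eq = 1154 eq.
(b) NaHCO₃ supplies 1 eq per mole → 1154 mol.
(b) Mass: 1154 mol × 84 g/mol = 96,970 g.

(a) 36.9 kg; (b) 97.0 kg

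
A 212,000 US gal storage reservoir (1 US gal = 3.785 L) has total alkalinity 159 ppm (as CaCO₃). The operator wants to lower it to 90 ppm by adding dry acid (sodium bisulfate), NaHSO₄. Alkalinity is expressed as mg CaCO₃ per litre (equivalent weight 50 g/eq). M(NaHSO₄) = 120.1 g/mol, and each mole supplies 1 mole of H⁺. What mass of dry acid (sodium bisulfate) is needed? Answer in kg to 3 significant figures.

Volume: 212,000 US gal × 3.785 L/gal = 802,420 L.
Alkalinity to neutralize: (159 − 90) = 69 mg/L as CaCO₃ × 802,420 L = 55,370 g as CaCO₃.
Equivalents of H⁺ required: 55,370 ÷ 50 g/eq = 1107 eq = 1107 mol NaHSO₄.
Mass of NaHSO₄: 1107 × 120.1 = 133,000 g.

133 kg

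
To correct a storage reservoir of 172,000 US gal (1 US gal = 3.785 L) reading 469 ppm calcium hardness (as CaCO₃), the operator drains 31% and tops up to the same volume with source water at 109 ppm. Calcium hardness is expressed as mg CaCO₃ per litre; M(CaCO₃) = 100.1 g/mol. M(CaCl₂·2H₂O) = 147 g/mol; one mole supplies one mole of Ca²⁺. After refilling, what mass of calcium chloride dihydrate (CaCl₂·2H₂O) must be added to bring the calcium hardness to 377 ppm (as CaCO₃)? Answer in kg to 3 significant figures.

18.7 kg

Volume: 172,000 US gal × 3.785 L/gal = 651,020 L.
After draining 31% and refilling: 469 × 0.69 + 109 × 0.31 = 357.4 ppm.
Deficit to target: 377 − 357.4 = 19.6 mg/L.
As CaCO₃: 19.6 mg/L × 651,020 L = 12,760 g; ÷ 100.1 = 127.5 mol Ca²⁺.
Mass: 127.5 × 147 = 18,740 g.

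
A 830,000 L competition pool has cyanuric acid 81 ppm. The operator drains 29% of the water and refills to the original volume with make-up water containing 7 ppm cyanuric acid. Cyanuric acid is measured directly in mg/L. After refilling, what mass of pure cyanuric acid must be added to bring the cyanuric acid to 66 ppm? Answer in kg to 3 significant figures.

5.36 kg

After draining 29% and refilling: 81 × 0.71 + 7 × 0.29 = 59.54 ppm.
Deficit to target: 66 − 59.54 = 6.46 mg/L.
Mass: 6.46 mg/L × 830,000 L = 5362 g cyanuric acid.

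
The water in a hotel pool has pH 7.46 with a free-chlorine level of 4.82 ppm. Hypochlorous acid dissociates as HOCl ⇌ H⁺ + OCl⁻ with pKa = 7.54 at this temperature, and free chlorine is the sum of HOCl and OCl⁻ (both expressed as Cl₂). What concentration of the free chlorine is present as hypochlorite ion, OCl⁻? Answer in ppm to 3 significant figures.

2.19 ppm

[OCl⁻]/[HOCl] = 10^(pH − pKa) = 10^(7.46 − 7.54) = 10^-0.08 = 0.8318.
Fraction as HOCl = 1 / (1 + 0.8318) = 0.5459.
OCl⁻ = (1 − 0.5459) × 4.82 ppm = 2.189 ppm.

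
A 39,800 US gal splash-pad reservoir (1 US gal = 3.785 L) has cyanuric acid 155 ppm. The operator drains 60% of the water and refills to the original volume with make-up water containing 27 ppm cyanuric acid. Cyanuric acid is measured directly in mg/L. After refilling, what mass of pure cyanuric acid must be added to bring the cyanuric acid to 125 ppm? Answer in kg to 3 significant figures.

Volume: 39,800 US gal × 3.785 L/gal = 150,643 L.
After draining 60% and refilling: 155 × 0.40 + 27 × 0.60 = 78.2 ppm.
Deficit to target: 125 − 78.2 = 46.8 mg/L.
Mass: 46.8 mg/L × 150,643 L = 7050 g cyanuric acid.

7.05 kg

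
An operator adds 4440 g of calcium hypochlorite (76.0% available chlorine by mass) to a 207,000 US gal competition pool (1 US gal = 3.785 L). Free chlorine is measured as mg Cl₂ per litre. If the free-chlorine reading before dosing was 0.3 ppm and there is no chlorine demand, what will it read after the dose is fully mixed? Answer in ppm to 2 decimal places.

4.61 ppm

Volume: 207,000 US gal × 3.785 L/gal = 783,495 L.
Available chlorine delivered: 4440 g × 0.76 = 3374 g as Cl₂.
Concentration rise: 3374 g / 783,495 L = 4.307 mg/L = 4.31 ppm.
Final FC: 0.3 + 4.31 = 4.61 ppm.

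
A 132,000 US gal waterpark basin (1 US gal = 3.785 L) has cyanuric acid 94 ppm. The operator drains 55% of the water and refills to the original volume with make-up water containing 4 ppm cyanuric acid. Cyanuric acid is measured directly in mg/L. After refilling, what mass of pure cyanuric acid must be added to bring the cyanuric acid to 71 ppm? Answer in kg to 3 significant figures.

Volume: 132,000 US gal × 3.785 L/gal = 499,620 L.
After draining 55% and refilling: 94 × 0.45 + 4 × 0.55 = 44.5 ppm.
Deficit to target: 71 − 44.5 = 26.5 mg/L.
Mass: 26.5 mg/L × 499,620 L = 13,240 g cyanuric acid.

13.2 kg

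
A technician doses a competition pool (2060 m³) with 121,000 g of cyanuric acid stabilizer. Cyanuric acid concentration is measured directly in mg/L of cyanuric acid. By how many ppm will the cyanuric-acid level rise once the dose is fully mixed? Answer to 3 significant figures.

58.7 ppm

Volume: 2060 m³ = 2,060,000 L.
Rise: 121,000 g / 2,060,000 L × 1000 = 58.74 mg/L.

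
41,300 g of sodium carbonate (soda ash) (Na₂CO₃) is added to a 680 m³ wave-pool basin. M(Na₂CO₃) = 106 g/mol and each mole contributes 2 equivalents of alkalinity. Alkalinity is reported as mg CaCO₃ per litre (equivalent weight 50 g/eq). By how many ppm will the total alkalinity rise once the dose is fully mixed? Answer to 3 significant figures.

57.3 ppm

Volume: 680 m³ = 680,000 L.
Moles of Na₂CO₃: 41,300 g ÷ 106 g/mol = 389.6 mol → 779.2 eq of alkalinity.
As CaCO₃: 779.2 eq × 50 g/eq = 38,960 g.
Rise: 38,960 g / 680,000 L × 1000 = 57.3 mg/L.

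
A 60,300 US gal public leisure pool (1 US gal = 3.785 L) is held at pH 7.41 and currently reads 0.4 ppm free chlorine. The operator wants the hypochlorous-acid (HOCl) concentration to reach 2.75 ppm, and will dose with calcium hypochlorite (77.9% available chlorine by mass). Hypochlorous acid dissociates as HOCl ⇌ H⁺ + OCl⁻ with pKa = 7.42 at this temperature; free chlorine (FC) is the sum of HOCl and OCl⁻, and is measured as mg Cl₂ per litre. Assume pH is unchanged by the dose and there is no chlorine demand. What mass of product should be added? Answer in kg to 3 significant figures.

Volume: 60,300 US gal × 3.785 L/gal = 228,236 L.
[OCl⁻]/[HOCl] = 10^(pH − pKa) = 10^(7.41 − 7.42) = 0.9772; fraction as HOCl = 1/(1 + 0.9772) = 0.5058.
Free chlorine required for 2.75 ppm HOCl: 2.75 / 0.5058 = 5.437 ppm.
FC to add: 5.437 − 0.4 = 5.037 mg/L as Cl₂.
Cl₂ equivalent: 5.037 mg/L × 228,236 L = 1150 g.
Product at 77.9% available Cl: 1150 / 0.779 = 1476 g.

1.48 kg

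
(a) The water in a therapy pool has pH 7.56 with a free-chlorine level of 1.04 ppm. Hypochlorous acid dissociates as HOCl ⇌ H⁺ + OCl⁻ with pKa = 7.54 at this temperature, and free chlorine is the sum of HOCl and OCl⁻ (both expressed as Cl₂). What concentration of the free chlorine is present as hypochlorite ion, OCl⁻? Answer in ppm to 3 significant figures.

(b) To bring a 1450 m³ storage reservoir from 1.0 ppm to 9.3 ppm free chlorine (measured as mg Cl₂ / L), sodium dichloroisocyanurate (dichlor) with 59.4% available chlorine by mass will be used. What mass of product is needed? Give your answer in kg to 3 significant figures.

(a) 0.532 ppm; (b) 20.3 kg

(a) [OCl⁻]/[HOCl] = 10^(pH − pKa) = 10^(7.56 − 7.54) = 10^0.02 = 1.047.
(a) Fraction as HOCl = 1 / (1 + 1.047) = 0.4885.
(a) OCl⁻ = (1 − 0.4885) × 1.04 ppm = 0.532 ppm.

(b) Volume: 1450 m³ = 1,450,000 L.
(b) Chlorine deficit: 9.3 − 1.0 = 8.3 ppm = 8.3 mg/L as Cl₂.
(b) Cl₂ equivalent needed: 8.3 mg/L × 1,450,000 L = 12,040,000 mg = 12,040 g.
(b) Product at 59.4% available chlorine: 12,040 / 0.594 = 20,260 g.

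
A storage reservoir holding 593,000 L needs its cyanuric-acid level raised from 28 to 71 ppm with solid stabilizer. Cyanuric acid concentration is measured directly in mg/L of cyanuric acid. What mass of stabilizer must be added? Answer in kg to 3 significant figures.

25.5 kg

CYA to add: (71 − 28) = 43 mg/L × 593,000 L = 25,500 g cyanuric acid.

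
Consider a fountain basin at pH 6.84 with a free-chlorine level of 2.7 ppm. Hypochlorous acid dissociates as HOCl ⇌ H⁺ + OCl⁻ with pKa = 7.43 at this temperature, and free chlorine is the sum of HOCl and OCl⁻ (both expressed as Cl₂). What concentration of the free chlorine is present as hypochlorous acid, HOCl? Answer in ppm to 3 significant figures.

2.15 ppm

[OCl⁻]/[HOCl] = 10^(pH − pKa) = 10^(6.84 − 7.43) = 10^-0.59 = 0.257.
Fraction as HOCl = 1 / (1 + 0.257) = 0.7955.
HOCl = 0.7955 × 2.7 ppm = 2.148 ppm.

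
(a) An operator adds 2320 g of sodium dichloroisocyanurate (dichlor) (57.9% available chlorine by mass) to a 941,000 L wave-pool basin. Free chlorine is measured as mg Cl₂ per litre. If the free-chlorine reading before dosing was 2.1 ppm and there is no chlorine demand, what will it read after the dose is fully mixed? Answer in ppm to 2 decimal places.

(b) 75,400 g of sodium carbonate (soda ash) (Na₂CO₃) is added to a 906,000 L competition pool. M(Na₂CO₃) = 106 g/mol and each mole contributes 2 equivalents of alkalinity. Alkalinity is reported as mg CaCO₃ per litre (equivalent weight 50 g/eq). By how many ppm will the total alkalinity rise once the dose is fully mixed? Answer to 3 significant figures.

(a) Available chlorine delivered: 2320 g × 0.579 = 1343 g as Cl₂.
(a) Concentration rise: 1343 g / 941,000 L = 1.428 mg/L = 1.43 ppm.
(a) Final FC: 2.1 + 1.43 = 3.53 ppm.

(b) Moles of Na₂CO₃: 75,400 g ÷ 106 g/mol = 711.3 mol → 1423 eq of alkalinity.
(b) As CaCO₃: 1423 eq × 50 g/eq = 71,130 g.
(b) Rise: 71,130 g / 906,000 L × 1000 = 78.51 mg/L.

(a) 3.53 ppm; (b) 78.5 ppm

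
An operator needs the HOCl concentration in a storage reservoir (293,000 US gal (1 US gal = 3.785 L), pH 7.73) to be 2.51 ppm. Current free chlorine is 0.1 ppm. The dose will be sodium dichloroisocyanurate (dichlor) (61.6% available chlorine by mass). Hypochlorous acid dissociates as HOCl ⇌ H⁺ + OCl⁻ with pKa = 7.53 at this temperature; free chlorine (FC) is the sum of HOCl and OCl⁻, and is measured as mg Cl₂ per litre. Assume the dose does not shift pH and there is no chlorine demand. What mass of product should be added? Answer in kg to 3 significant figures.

11.5 kg

Volume: 293,000 US gal × 3.785 L/gal = 1,109,005 L.
[OCl⁻]/[HOCl] = 10^(pH − pKa) = 10^(7.73 − 7.53) = 1.585; fraction as HOCl = 1/(1 + 1.585) = 0.3869.
Free chlorine required for 2.51 ppm HOCl: 2.51 / 0.3869 = 6.488 ppm.
FC to add: 6.488 − 0.1 = 6.388 mg/L as Cl₂.
Cl₂ equivalent: 6.388 mg/L × 1,109,005 L = 7084 g.
Product at 61.6% available Cl: 7084 / 0.616 = 11,500 g.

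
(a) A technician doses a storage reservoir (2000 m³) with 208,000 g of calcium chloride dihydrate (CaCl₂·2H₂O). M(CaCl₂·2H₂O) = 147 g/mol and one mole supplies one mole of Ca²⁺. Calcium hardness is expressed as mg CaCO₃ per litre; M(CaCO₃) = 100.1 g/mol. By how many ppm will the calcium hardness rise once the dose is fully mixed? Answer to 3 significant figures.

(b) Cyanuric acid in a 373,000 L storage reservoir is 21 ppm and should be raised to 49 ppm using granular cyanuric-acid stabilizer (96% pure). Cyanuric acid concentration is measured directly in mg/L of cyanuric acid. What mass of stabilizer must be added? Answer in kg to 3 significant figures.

(a) 70.8 ppm; (b) 10.9 kg

(a) Volume: 2000 m³ = 2,000,000 L.
(a) Moles of Ca²⁺: 208,000 g ÷ 147 g/mol = 1415 mol.
(a) As CaCO₃: 1415 mol × 100.1 g/mol = 141,600 g.
(a) Rise: 141,600 g / 2,000,000 L × 1000 = 70.82 mg/L.

(b) CYA to add: (49 − 21) = 28 mg/L × 373,000 L = 10,440 g cyanuric acid.
(b) At 96% purity: 10,440 / 0.96 = 10,880 g product.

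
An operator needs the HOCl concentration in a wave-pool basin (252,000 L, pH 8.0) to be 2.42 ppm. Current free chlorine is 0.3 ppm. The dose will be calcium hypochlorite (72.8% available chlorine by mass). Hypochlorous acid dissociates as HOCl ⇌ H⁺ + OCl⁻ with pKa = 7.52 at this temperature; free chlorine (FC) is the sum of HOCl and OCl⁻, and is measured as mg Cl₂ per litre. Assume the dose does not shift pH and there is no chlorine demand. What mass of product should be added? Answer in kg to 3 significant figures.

[OCl⁻]/[HOCl] = 10^(pH − pKa) = 10^(8.0 − 7.52) = 3.02; fraction as HOCl = 1/(1 + 3.02) = 0.2488.
Free chlorine required for 2.42 ppm HOCl: 2.42 / 0.2488 = 9.728 ppm.
FC to add: 9.728 − 0.3 = 9.428 mg/L as Cl₂.
Cl₂ equivalent: 9.428 mg/L × 252,000 L = 2376 g.
Product at 72.8% available Cl: 2376 / 0.728 = 3264 g.

3.26 kg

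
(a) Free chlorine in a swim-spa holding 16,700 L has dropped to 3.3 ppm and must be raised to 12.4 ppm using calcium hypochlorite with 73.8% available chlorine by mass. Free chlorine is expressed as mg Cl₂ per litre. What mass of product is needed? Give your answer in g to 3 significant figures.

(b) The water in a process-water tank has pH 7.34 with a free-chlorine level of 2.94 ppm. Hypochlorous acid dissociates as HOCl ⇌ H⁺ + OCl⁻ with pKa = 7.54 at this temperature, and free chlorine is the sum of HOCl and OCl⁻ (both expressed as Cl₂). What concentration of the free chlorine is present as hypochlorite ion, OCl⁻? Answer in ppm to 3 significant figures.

(a) 206 g; (b) 1.14 ppm

(a) Chlorine deficit: 12.4 − 3.3 = 9.1 ppm = 9.1 mg/L as Cl₂.
(a) Cl₂ equivalent needed: 9.1 mg/L × 16,700 L = 152,000 mg = 152 g.
(a) Product at 73.8% available chlorine: 152 / 0.738 = 205.9 g.

(b) [OCl⁻]/[HOCl] = 10^(pH − pKa) = 10^(7.34 − 7.54) = 10^-0.20 = 0.631.
(b) Fraction as HOCl = 1 / (1 + 0.631) = 0.6131.
(b) OCl⁻ = (1 − 0.6131) × 2.94 ppm = 1.137 ppm.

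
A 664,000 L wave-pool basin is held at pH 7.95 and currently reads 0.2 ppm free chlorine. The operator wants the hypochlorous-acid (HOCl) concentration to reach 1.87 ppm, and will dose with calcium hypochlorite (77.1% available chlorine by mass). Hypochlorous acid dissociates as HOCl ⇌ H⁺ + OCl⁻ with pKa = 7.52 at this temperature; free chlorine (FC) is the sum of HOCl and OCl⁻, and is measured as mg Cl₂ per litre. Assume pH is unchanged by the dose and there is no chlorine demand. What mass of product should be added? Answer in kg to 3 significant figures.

5.77 kg

[OCl⁻]/[HOCl] = 10^(pH − pKa) = 10^(7.95 − 7.52) = 2.692; fraction as HOCl = 1/(1 + 2.692) = 0.2709.
Free chlorine required for 1.87 ppm HOCl: 1.87 / 0.2709 = 6.903 ppm.
FC to add: 6.903 − 0.2 = 6.703 mg/L as Cl₂.
Cl₂ equivalent: 6.703 mg/L × 664,000 L = 4451 g.
Product at 77.1% available Cl: 4451 / 0.771 = 5773 g.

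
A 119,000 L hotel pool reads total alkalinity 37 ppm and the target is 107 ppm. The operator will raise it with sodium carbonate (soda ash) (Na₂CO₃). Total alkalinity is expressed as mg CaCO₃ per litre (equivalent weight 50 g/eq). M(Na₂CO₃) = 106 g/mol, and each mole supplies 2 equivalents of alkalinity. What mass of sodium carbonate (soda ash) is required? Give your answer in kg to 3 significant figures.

Alkalinity to add: (107 − 37) = 70 mg/L as CaCO₃ × 119,000 L = 8330 g as CaCO₃.
Equivalents: 8330 g ÷ 50 g/eq = 166.6 eq.
Each mole of Na₂CO₃ supplies 2 eq, so 166.6 / 2 = 83.3 mol.
Mass: 83.3 mol × 106 g/mol = 8830 g.

8.83 kg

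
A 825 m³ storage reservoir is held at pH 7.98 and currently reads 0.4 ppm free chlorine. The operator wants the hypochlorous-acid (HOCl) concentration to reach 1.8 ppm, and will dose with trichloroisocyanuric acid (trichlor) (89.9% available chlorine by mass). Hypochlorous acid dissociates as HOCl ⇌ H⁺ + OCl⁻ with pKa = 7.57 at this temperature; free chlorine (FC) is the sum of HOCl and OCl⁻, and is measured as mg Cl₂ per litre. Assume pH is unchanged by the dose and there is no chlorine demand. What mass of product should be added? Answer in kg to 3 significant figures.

5.53 kg

Volume: 825 m³ = 825,000 L.
[OCl⁻]/[HOCl] = 10^(pH − pKa) = 10^(7.98 − 7.57) = 2.57; fraction as HOCl = 1/(1 + 2.57) = 0.2801.
Free chlorine required for 1.8 ppm HOCl: 1.8 / 0.2801 = 6.427 ppm.
FC to add: 6.427 − 0.4 = 6.027 mg/L as Cl₂.
Cl₂ equivalent: 6.027 mg/L × 825,000 L = 4972 g.
Product at 89.9% available Cl: 4972 / 0.899 = 5531 g.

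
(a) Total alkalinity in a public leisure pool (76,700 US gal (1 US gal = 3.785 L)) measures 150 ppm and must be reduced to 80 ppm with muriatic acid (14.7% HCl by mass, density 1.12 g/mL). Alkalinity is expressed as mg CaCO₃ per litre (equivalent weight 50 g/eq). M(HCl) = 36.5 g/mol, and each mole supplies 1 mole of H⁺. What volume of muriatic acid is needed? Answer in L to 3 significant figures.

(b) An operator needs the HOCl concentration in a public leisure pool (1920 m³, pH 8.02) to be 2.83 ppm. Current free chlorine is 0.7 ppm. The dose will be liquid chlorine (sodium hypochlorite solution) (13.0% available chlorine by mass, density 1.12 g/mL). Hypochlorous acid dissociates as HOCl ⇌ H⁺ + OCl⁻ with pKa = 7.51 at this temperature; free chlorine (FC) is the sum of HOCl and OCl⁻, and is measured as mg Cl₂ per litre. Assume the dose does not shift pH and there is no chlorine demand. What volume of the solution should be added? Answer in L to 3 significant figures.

(a) Volume: 76,700 US gal × 3.785 L/gal = 290,310 L.
(a) Alkalinity to neutralize: (150 − 80) = 70 mg/L as CaCO₃ × 290,310 L = 20,320 g as CaCO₃.
(a) Equivalents of H⁺ required: 20,320 ÷ 50 g/eq = 406.4 eq = 406.4 mol HCl.
(a) Mass of HCl: 406.4 × 36.5 = 14,830 g.
(a) Mass of 14.7% solution: 14,830 / 0.147 = 100,900 g.
(a) Volume: 100,900 g ÷ 1.12 g/mL = 90,100 mL.

(b) Volume: 1920 m³ = 1,920,000 L.
(b) [OCl⁻]/[HOCl] = 10^(pH − pKa) = 10^(8.02 − 7.51) = 3.236; fraction as HOCl = 1/(1 + 3.236) = 0.2361.
(b) Free chlorine required for 2.83 ppm HOCl: 2.83 / 0.2361 = 11.99 ppm.
(b) FC to add: 11.99 − 0.7 = 11.29 mg/L as Cl₂.
(b) Cl₂ equivalent: 11.29 mg/L × 1,920,000 L = 21,670 g.
(b) Product at 13.0% available Cl: 21,670 / 0.13 = 166,700 g.
(b) Volume: 166,700 g ÷ 1.12 g/mL = 148,800 mL.

(a) 90.1 L; (b) 149 L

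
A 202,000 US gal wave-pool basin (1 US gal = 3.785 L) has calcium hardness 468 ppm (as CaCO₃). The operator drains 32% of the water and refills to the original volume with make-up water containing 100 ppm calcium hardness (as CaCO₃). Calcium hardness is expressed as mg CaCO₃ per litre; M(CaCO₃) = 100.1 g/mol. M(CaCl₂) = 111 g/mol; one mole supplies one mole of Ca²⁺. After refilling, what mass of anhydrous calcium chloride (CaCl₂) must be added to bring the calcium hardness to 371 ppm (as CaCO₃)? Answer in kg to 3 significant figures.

Volume: 202,000 US gal × 3.785 L/gal = 764,570 L.
After draining 32% and refilling: 468 × 0.68 + 100 × 0.32 = 350.24 ppm.
Deficit to target: 371 − 350.24 = 20.76 mg/L.
As CaCO₃: 20.76 mg/L × 764,570 L = 15,870 g; ÷ 100.1 = 158.6 mol Ca²⁺.
Mass: 158.6 × 111 = 17,600 g.

17.6 kg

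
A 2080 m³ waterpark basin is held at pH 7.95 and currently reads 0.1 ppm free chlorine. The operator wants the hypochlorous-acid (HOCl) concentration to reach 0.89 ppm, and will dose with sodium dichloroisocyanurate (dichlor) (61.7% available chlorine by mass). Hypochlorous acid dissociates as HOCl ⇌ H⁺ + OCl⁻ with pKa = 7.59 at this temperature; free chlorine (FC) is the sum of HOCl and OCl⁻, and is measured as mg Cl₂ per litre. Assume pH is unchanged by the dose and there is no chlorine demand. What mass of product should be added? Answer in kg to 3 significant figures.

9.54 kg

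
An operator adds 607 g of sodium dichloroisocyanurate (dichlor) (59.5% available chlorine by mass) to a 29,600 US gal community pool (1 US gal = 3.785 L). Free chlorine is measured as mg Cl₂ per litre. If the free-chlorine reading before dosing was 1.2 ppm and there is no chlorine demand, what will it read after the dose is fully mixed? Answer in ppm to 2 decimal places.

4.42 ppm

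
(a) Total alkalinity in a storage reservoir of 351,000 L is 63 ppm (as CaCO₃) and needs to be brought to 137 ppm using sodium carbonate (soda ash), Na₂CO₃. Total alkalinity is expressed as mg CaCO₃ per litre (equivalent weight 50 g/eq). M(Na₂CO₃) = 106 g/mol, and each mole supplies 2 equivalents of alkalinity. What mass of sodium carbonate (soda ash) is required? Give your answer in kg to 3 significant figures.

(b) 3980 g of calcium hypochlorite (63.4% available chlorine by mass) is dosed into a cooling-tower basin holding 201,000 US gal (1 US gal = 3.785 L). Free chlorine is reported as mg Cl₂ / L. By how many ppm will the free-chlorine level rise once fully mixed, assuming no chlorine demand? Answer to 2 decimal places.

(a) 27.5 kg; (b) 3.32 ppm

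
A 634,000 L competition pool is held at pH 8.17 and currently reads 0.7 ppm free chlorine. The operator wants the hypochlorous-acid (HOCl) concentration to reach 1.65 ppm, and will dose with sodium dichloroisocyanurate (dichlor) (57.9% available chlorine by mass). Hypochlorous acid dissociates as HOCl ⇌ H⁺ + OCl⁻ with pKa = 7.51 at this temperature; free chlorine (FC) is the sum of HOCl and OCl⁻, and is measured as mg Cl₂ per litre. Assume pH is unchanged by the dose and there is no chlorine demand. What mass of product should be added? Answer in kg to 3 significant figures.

[OCl⁻]/[HOCl] = 10^(pH − pKa) = 10^(8.17 − 7.51) = 4.571; fraction as HOCl = 1/(1 + 4.571) = 0.1795.
Free chlorine required for 1.65 ppm HOCl: 1.65 / 0.1795 = 9.192 ppm.
FC to add: 9.192 − 0.7 = 8.492 mg/L as Cl₂.
Cl₂ equivalent: 8.492 mg/L × 634,000 L = 5384 g.
Product at 57.9% available Cl: 5384 / 0.579 = 9299 g.

9.30 kg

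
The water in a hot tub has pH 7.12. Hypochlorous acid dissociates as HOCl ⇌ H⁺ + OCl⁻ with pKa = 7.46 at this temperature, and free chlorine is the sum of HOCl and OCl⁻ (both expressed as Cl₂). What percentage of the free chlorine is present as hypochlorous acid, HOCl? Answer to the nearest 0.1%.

[OCl⁻]/[HOCl] = 10^(pH − pKa) = 10^(7.12 − 7.46) = 10^-0.34 = 0.4571.
Fraction as HOCl = 1 / (1 + 0.4571) = 0.6863.

68.6%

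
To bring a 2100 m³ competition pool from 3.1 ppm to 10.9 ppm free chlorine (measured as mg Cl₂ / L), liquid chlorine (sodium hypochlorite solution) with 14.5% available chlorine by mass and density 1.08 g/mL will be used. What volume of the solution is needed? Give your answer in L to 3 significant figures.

105 L

Volume: 2100 m³ = 2,100,000 L.
Chlorine deficit: 10.9 − 3.1 = 7.8 ppm = 7.8 mg/L as Cl₂.
Cl₂ equivalent needed: 7.8 mg/L × 2,100,000 L = 16,380,000 mg = 16,380 g.
Product at 14.5% available chlorine: 16,380 / 0.145 = 113,000 g.
Volume at density 1.08 g/mL: 113,000 g ÷ 1.08 g/mL = 104,600 mL.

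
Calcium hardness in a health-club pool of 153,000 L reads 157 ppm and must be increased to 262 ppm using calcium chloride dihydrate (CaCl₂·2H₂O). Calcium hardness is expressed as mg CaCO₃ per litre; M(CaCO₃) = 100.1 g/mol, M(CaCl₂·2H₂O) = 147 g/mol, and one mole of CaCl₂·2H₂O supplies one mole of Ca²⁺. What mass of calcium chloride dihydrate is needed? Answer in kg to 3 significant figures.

Hardness to add: (262 − 157) = 105 mg/L as CaCO₃ × 153,000 L = 16,060 g as CaCO₃.
Moles of Ca²⁺ (1 mol Ca²⁺ ≡ 1 mol CaCO₃): 16,060 / 100.1 g/mol = 160.5 mol.
Mass of CaCl₂·2H₂O: 160.5 × 147 = 23,590 g.

23.6 kg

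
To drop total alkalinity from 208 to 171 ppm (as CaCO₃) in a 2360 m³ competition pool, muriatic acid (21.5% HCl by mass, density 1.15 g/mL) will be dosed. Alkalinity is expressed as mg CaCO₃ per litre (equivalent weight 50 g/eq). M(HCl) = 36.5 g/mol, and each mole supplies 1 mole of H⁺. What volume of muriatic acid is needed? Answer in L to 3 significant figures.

Volume: 2360 m³ = 2,360,000 L.
Alkalinity to neutralize: (208 − 171) = 37 mg/L as CaCO₃ × 2,360,000 L = 87,320 g as CaCO₃.
Equivalents of H⁺ required: 87,320 ÷ 50 g/eq = 1746 eq = 1746 mol HCl.
Mass of HCl: 1746 × 36.5 = 63,740 g.
Mass of 21.5% solution: 63,740 / 0.215 = 296,500 g.
Volume: 296,500 g ÷ 1.15 g/mL = 257,800 mL.

258 L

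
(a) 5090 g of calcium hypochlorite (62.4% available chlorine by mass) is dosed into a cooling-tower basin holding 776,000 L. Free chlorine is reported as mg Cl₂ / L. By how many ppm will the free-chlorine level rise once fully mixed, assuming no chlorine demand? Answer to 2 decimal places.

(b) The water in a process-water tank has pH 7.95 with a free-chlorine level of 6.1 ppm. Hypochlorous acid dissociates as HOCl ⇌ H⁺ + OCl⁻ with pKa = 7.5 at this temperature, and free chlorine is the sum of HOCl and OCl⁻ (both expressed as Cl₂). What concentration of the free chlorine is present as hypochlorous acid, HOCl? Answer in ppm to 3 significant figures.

(a) 4.09 ppm; (b) 1.60 ppm

(a) Available chlorine delivered: 5090 g × 0.624 = 3176 g as Cl₂.
(a) Concentration rise: 3176 g / 776,000 L = 4.093 mg/L = 4.09 ppm.

(b) [OCl⁻]/[HOCl] = 10^(pH − pKa) = 10^(7.95 − 7.5) = 10^0.45 = 2.818.
(b) Fraction as HOCl = 1 / (1 + 2.818) = 0.2619.
(b) HOCl = 0.2619 × 6.1 ppm = 1.598 ppm.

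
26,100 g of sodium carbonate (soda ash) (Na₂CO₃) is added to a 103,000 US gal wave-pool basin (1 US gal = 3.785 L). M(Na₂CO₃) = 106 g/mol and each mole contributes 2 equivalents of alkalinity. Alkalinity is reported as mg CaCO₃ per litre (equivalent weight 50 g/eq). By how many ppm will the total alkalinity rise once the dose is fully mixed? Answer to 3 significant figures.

63.2 ppm

Volume: 103,000 US gal × 3.785 L/gal = 389,855 L.
Moles of Na₂CO₃: 26,100 g ÷ 106 g/mol = 246.2 mol → 492.5 eq of alkalinity.
As CaCO₃: 492.5 eq × 50 g/eq = 24,620 g.
Rise: 24,620 g / 389,855 L × 1000 = 63.16 mg/L.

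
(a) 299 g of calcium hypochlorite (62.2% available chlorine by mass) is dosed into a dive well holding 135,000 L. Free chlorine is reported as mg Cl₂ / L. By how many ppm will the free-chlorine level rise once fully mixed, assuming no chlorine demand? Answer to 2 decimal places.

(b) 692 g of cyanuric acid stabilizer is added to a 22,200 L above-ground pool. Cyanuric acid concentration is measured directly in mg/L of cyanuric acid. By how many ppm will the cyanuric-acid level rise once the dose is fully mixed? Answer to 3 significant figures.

(a) 1.38 ppm; (b) 31.2 ppm

(a) Available chlorine delivered: 299 g × 0.622 = 186 g as Cl₂.
(a) Concentration rise: 186 g / 135,000 L = 1.378 mg/L = 1.38 ppm.

(b) Rise: 692 g / 22,200 L × 1000 = 31.17 mg/L.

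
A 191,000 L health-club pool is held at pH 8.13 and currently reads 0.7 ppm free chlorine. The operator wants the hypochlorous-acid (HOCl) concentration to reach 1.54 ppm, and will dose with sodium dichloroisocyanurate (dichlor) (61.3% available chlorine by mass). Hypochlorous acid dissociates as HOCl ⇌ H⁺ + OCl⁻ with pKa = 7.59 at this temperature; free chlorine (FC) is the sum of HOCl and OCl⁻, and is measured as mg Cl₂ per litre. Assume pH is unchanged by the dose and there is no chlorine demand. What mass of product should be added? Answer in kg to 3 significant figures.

1.93 kg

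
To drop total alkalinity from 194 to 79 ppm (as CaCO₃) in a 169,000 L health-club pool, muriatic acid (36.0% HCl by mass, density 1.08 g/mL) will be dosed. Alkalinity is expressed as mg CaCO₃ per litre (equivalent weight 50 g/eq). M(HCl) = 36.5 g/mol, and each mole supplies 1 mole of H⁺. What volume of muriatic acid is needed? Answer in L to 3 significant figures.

Alkalinity to neutralize: (194 − 79) = 115 mg/L as CaCO₃ × 169,000 L = 19,440 g as CaCO₃.
Equivalents of H⁺ required: 19,440 ÷ 50 g/eq = 388.7 eq = 388.7 mol HCl.
Mass of HCl: 388.7 × 36.5 = 14,190 g.
Mass of 36.0% solution: 14,190 / 0.36 = 39,410 g.
Volume: 39,410 g ÷ 1.08 g/mL = 36,490 mL.

36.5 L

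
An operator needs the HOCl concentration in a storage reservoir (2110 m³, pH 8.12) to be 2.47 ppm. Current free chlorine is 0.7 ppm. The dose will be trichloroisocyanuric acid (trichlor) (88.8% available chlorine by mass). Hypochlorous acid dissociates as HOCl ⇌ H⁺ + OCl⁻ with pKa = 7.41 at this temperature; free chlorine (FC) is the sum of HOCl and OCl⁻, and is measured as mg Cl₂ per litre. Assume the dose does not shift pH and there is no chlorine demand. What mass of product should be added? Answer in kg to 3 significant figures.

34.3 kg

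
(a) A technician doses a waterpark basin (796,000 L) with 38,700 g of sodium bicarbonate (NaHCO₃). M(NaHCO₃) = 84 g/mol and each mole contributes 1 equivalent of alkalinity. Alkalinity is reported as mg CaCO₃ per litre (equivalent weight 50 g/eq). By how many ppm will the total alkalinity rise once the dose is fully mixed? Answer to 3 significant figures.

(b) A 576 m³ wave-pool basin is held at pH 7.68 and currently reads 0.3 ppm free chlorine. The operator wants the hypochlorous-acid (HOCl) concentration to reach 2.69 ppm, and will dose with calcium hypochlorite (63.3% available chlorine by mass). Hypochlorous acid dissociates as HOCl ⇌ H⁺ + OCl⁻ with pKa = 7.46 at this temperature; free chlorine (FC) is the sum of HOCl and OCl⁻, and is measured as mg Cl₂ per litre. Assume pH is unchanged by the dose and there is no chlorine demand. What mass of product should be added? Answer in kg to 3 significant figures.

(a) Moles of NaHCO₃: 38,700 g ÷ 84 g/mol = 460.7 mol → 460.7 eq of alkalinity.
(a) As CaCO₃: 460.7 eq × 50 g/eq = 23,040 g.
(a) Rise: 23,040 g / 796,000 L × 1000 = 28.94 mg/L.

(b) Volume: 576 m³ = 576,000 L.
(b) [OCl⁻]/[HOCl] = 10^(pH − pKa) = 10^(7.68 − 7.46) = 1.66; fraction as HOCl = 1/(1 + 1.66) = 0.376.
(b) Free chlorine required for 2.69 ppm HOCl: 2.69 / 0.376 = 7.154 ppm.
(b) FC to add: 7.154 − 0.3 = 6.854 mg/L as Cl₂.
(b) Cl₂ equivalent: 6.854 mg/L × 576,000 L = 3948 g.
(b) Product at 63.3% available Cl: 3948 / 0.633 = 6237 g.

(a) 28.9 ppm; (b) 6.24 kg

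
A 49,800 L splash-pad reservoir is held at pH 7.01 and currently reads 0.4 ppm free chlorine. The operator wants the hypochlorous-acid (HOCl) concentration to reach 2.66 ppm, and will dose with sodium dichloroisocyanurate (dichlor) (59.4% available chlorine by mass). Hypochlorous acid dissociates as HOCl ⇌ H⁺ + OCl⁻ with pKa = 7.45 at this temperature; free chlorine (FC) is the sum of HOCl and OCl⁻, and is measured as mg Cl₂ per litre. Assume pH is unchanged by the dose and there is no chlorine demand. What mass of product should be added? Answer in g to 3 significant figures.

270 g

[OCl⁻]/[HOCl] = 10^(pH − pKa) = 10^(7.01 − 7.45) = 0.3631; fraction as HOCl = 1/(1 + 0.3631) = 0.7336.
Free chlorine required for 2.66 ppm HOCl: 2.66 / 0.7336 = 3.626 ppm.
FC to add: 3.626 − 0.4 = 3.226 mg/L as Cl₂.
Cl₂ equivalent: 3.226 mg/L × 49,800 L = 160.6 g.
Product at 59.4% available Cl: 160.6 / 0.594 = 270.4 g.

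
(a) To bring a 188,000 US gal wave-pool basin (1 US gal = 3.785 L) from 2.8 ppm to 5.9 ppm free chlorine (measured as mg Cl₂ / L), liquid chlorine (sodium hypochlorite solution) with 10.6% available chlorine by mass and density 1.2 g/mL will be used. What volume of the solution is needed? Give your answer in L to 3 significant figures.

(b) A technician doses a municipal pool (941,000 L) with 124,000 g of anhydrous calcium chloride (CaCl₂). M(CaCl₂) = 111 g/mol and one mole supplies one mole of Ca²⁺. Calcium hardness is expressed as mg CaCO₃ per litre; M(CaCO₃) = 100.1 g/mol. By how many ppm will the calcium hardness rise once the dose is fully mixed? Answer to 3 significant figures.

(a) Volume: 188,000 US gal × 3.785 L/gal = 711,580 L.
(a) Chlorine deficit: 5.9 − 2.8 = 3.1 ppm = 3.1 mg/L as Cl₂.
(a) Cl₂ equivalent needed: 3.1 mg/L × 711,580 L = 2,206,000 mg = 2206 g.
(a) Product at 10.6% available chlorine: 2206 / 0.106 = 20,810 g.
(a) Volume at density 1.2 g/mL: 20,810 g ÷ 1.2 g/mL = 17,340 mL.

(b) Moles of Ca²⁺: 124,000 g ÷ 111 g/mol = 1117 mol.
(b) As CaCO₃: 1117 mol × 100.1 g/mol = 111,800 g.
(b) Rise: 111,800 g / 941,000 L × 1000 = 118.8 mg/L.

(a) 17.3 L; (b) 119 ppm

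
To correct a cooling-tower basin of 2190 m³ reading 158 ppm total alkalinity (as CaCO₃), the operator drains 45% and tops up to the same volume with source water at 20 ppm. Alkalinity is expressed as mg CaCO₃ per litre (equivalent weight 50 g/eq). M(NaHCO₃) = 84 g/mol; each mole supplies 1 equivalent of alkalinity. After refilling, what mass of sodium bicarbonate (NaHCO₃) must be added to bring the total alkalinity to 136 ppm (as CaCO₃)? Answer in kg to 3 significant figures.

148 kg

Volume: 2190 m³ = 2,190,000 L.
After draining 45% and refilling: 158 × 0.55 + 20 × 0.45 = 95.9 ppm.
Deficit to target: 136 − 95.9 = 40.1 mg/L.
As CaCO₃: 40.1 mg/L × 2,190,000 L = 87,820 g; ÷ 50 g/eq ÷ 1 = 1756 mol NaHCO₃.
Mass: 1756 × 84 = 147,500 g.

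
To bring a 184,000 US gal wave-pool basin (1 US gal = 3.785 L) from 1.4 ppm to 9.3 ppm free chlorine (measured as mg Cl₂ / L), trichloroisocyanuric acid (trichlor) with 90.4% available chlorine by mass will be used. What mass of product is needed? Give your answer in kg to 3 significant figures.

6.09 kg

Volume: 184,000 US gal × 3.785 L/gal = 696,440 L.
Chlorine deficit: 9.3 − 1.4 = 7.9 ppm = 7.9 mg/L as Cl₂.
Cl₂ equivalent needed: 7.9 mg/L × 696,440 L = 5,502,000 mg = 5502 g.
Product at 90.4% available chlorine: 5502 / 0.904 = 6086 g.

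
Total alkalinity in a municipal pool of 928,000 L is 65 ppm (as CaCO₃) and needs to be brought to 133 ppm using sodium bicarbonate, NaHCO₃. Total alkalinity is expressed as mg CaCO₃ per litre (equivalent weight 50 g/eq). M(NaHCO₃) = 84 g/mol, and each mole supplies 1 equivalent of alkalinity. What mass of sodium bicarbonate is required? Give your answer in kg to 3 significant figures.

Alkalinity to add: (133 − 65) = 68 mg/L as CaCO₃ × 928,000 L = 63,100 g as CaCO₃.
Equivalents: 63,100 g ÷ 50 g/eq = 1262 eq.
NaHCO₃ supplies 1 eq per mole → 1262 mol.
Mass: 1262 mol × 84 g/mol = 106,000 g.

106 kg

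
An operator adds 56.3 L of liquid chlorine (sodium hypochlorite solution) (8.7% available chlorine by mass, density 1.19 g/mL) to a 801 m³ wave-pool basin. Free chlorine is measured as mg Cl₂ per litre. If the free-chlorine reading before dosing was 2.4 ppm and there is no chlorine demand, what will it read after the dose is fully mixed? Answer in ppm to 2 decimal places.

Volume: 801 m³ = 801,000 L.
Mass of solution: 56.3 L × 1000 mL/L × 1.19 g/mL = 67,000 g.
Available chlorine delivered: 67,000 g × 0.087 = 5829 g as Cl₂.
Concentration rise: 5829 g / 801,000 L = 7.277 mg/L = 7.28 ppm.
Final FC: 2.4 + 7.28 = 9.68 ppm.

9.68 ppm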